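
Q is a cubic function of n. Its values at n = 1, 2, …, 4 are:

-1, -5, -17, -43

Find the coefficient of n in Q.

-3

Write Q(n) = an³ + bn² + cn + d; the 4 given values yield a linear system in the 4 coefficients.
Solving, Q(n) = -n³ + 2n² - 3n + 1.
The coefficient of n is -3.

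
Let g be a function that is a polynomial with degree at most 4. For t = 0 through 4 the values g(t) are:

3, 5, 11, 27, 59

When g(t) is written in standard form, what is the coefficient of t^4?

First differences: 2, 6, 16, 32. Second differences: 4, 10, 16. Third differences: 6, 6.
Level-3 differences are constant, so g has degree 3.
Fitting a degree-3 polynomial gives g(t) = t³ - t² + 2t + 3.
The coefficient of t^4 is 0.

0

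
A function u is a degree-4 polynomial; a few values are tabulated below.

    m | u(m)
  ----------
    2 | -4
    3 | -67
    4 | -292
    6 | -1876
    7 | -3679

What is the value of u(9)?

Write u(m) = am^4 + bm³ + cm² + dm + e; the 5 given values yield a linear system in the 5 coefficients.
Solving, u(m) = -2m^4 + 3m³ + 2m² - 4.
Then u(9) = -10777.

-10777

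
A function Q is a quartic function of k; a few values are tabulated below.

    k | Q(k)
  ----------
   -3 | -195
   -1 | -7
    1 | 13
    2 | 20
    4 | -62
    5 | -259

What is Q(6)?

-672

Write Q(k) = ak^4 + bk³ + ck² + dk + e; the 6 given values yield a linear system in the 5 coefficients.
Solving, Q(k) = -k^4 + 3k³ - 2k² + 7k + 6.
Then Q(6) = -672.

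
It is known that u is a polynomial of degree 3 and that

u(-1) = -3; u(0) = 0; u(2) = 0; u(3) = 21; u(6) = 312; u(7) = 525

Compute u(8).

Write u(m) = am³ + bm² + cm + d; the 6 given values yield a linear system in the 4 coefficients.
Solving, u(m) = 2m³ - 3m² - 2m.
Then u(8) = 816.

816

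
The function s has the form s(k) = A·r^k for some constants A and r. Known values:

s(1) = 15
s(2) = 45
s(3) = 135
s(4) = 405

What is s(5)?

Consecutive ratio: 45/15 = 3, and 135/45 = 3, so r = 3.
Then A·3^1 = 15 gives A = 5, and s(k) = 5·3^k.
s(5) = 5·3^5 = 1215.

1215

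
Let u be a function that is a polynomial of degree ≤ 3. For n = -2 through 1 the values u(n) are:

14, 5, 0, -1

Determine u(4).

20

First differences: -9, -5, -1. Second differences: 4, 4.
Level-2 differences are constant, so u has degree 2.
Fitting a degree-2 polynomial gives u(n) = 2n² - 3n.
Then u(4) = 20.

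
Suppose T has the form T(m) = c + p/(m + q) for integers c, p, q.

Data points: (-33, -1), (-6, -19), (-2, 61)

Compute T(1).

16

(T(m) − c)(m + q) = p for each data point; the three points give a linear system in c and q, then p follows.
Solving: c = 1, q = 3, p = 60, so T(m) = 1 + 60/(m + 3).
Then T(1) = 1 + 60/4 = 16.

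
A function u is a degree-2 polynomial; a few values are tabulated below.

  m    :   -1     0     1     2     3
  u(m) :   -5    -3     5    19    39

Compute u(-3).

First differences: 2, 8, 14, 20. Second differences: 6, 6, 6.
Level-2 differences are constant, so u has degree 2.
Fitting a degree-2 polynomial gives u(m) = 3m² + 5m - 3.
Then u(-3) = 9.

9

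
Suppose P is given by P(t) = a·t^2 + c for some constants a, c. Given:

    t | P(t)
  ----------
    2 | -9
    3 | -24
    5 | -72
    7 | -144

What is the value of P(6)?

-105

From P(2) = -9 and P(3) = -24: 4a + c = -9 and 9a + c = -24.
Subtracting: 5a = -15, so a = -3; then c = -9 − (-3)·4 = 3.
So P(t) = -3t² + 3, and P(6) = -105.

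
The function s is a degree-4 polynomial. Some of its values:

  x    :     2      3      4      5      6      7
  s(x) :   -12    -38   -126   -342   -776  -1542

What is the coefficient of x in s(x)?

First differences: -26, -88, -216, -434, -766. Second differences: -62, -128, -218, -332. Third differences: -66, -90, -114. Fourth differences: -24, -24.
Level-4 differences are constant, so s has degree 4.
Fitting a degree-4 polynomial gives s(x) = -x^4 + 3x³ - 3x² - 3x - 2.
The coefficient of x is -3.

-3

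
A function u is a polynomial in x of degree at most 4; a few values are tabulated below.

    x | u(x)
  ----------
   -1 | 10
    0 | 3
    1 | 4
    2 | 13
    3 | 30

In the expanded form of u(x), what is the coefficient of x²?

4

First differences: -7, 1, 9, 17. Second differences: 8, 8, 8.
Level-2 differences are constant, so u has degree 2.
Fitting a degree-2 polynomial gives u(x) = 4x² - 3x + 3.
The coefficient of x² is 4.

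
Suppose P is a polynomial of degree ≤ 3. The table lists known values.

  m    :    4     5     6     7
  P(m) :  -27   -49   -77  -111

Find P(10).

First differences: -22, -28, -34. Second differences: -6, -6.
Level-2 differences are constant, so P has degree 2.
Fitting a degree-2 polynomial gives P(m) = -3m² + 5m + 1.
Then P(10) = -249.

-249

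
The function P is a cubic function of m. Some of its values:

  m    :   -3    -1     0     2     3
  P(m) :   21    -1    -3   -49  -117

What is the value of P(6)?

Write P(m) = am³ + bm² + cm + d; the 5 given values yield a linear system in the 4 coefficients.
Solving, P(m) = -2m³ - 5m² - 5m - 3.
Then P(6) = -645.

-645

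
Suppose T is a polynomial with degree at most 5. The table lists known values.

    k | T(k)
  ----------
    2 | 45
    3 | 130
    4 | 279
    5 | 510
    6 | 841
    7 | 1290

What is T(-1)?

-6

First differences: 85, 149, 231, 331, 449. Second differences: 64, 82, 100, 118. Third differences: 18, 18, 18.
Level-3 differences are constant, so T has degree 3.
Fitting a degree-3 polynomial gives T(k) = 3k³ + 5k² + 3k - 5.
Then T(-1) = -6.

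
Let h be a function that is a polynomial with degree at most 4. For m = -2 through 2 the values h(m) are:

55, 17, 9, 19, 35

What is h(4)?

37

Write h(m) = am^4 + bm³ + cm² + dm + e; the 5 given values yield a linear system in the 5 coefficients.
Solving, the leading coefficient vanishes, and h(m) = -2m³ + 9m² + 3m + 9.
Then h(4) = 37.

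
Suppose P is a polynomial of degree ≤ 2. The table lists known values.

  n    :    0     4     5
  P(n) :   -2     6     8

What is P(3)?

Write P(n) = an² + bn + c; the 3 given values yield a linear system in the 3 coefficients.
Solving, the leading coefficient vanishes, and P(n) = 2n - 2.
Then P(3) = 4.

4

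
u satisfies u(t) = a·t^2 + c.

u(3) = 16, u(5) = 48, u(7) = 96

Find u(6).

70

From u(3) = 16 and u(5) = 48: 9a + c = 16 and 25a + c = 48.
Subtracting: 16a = 32, so a = 2; then c = 16 − 2·9 = -2.
So u(t) = 2t² − 2, and u(6) = 70.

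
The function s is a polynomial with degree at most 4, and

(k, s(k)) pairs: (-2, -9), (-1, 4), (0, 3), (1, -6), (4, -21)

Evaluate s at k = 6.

Write s(k) = ak^4 + bk³ + ck² + dk + e; the 5 given values yield a linear system in the 5 coefficients.
Solving, the leading coefficient vanishes, and s(k) = k³ - 4k² - 6k + 3.
Then s(6) = 39.

39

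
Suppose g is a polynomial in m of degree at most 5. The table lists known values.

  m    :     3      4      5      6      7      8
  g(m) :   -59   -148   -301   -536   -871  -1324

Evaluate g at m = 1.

Write g(m) = am^5 + bm^4 + cm³ + dm² + em + p; the 6 given values yield a linear system in the 6 coefficients.
Solving, the top 2 coefficients vanish, and g(m) = -3m³ + 4m² - 6m + 4.
Then g(1) = -1.

-1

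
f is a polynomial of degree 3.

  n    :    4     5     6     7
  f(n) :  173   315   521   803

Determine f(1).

11

Write f(n) = an³ + bn² + cn + d; the 4 given values yield a linear system in the 4 coefficients.
Solving, f(n) = 2n³ + 2n² + 2n + 5.
Then f(1) = 11.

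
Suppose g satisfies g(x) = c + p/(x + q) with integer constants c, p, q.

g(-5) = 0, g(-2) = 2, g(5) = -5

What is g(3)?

(g(x) − c)(x + q) = p for each data point; the three points give a linear system in c and q, then p follows.
Solving: c = -2, q = -1, p = -12, so g(x) = -2 − 12/(x − 1).
Then g(3) = -2 − 12/2 = -8.

-8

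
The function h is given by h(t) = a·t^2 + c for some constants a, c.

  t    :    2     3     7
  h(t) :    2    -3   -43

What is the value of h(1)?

From h(2) = 2 and h(3) = -3: 4a + c = 2 and 9a + c = -3.
Subtracting: 5a = -5, so a = -1; then c = 2 − (-1)·4 = 6.
So h(t) = -1t² + 6, and h(1) = 5.

5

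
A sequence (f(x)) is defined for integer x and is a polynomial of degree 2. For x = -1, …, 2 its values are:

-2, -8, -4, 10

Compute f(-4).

First differences: -6, 4, 14. Second differences: 10, 10.
Level-2 differences are constant, so f has degree 2.
Fitting a degree-2 polynomial gives f(x) = 5x² - x - 8.
Then f(-4) = 76.

76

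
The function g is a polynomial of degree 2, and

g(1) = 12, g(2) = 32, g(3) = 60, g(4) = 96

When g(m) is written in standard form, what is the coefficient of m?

8

First differences: 20, 28, 36. Second differences: 8, 8.
Level-2 differences are constant, so g has degree 2.
Fitting a degree-2 polynomial gives g(m) = 4m² + 8m.
The coefficient of m is 8.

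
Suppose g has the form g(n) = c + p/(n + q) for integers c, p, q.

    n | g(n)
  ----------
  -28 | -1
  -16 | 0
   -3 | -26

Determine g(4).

(g(n) − c)(n + q) = p for each data point; the three points give a linear system in c and q, then p follows.
Solving: c = -2, q = 4, p = -24, so g(n) = -2 − 24/(n + 4).
Then g(4) = -2 − 24/8 = -5.

-5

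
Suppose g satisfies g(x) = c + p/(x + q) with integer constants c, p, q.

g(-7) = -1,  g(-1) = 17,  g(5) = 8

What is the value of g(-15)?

(g(x) − c)(x + q) = p for each data point; the three points give a linear system in c and q, then p follows.
Solving: c = 5, q = 3, p = 24, so g(x) = 5 + 24/(x + 3).
Then g(-15) = 5 + 24/(-12) = 3.

3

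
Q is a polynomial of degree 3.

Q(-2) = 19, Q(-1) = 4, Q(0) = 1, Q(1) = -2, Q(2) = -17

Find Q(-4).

133

First differences: -15, -3, -3, -15. Second differences: 12, 0, -12. Third differences: -12, -12.
Level-3 differences are constant, so Q has degree 3.
Fitting a degree-3 polynomial gives Q(n) = -2n³ - n + 1.
Then Q(-4) = 133.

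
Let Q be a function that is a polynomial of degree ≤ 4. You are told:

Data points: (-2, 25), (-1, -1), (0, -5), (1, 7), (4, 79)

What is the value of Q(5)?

95

Write Q(n) = an^4 + bn³ + cn² + dn + e; the 5 given values yield a linear system in the 5 coefficients.
Solving, the leading coefficient vanishes, and Q(n) = -n³ + 8n² + 5n - 5.
Then Q(5) = 95.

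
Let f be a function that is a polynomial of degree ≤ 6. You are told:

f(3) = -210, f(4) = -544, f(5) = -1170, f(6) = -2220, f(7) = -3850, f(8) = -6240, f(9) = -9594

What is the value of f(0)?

0

First differences: -334, -626, -1050, -1630, -2390, -3354. Second differences: -292, -424, -580, -760, -964. Third differences: -132, -156, -180, -204. Fourth differences: -24, -24, -24.
Level-4 differences are constant, so f has degree 4.
Fitting a degree-4 polynomial gives f(n) = -n^4 - 4n³ - n² - 4n.
Then f(0) = 0.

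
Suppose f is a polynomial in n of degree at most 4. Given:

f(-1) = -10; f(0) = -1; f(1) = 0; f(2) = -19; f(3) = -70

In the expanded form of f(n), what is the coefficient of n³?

First differences: 9, 1, -19, -51. Second differences: -8, -20, -32. Third differences: -12, -12.
Level-3 differences are constant, so f has degree 3.
Fitting a degree-3 polynomial gives f(n) = -2n³ - 4n² + 7n - 1.
The coefficient of n³ is -2.

-2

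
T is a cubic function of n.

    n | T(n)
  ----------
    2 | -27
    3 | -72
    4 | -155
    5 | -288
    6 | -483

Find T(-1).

0

First differences: -45, -83, -133, -195. Second differences: -38, -50, -62. Third differences: -12, -12.
Level-3 differences are constant, so T has degree 3.
Fitting a degree-3 polynomial gives T(n) = -2n³ - n² - 2n - 3.
Then T(-1) = 0.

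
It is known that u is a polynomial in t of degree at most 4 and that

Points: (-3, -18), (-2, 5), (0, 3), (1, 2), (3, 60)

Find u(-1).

Write u(t) = at^4 + bt³ + ct² + dt + e; the 5 given values yield a linear system in the 5 coefficients.
Solving, the leading coefficient vanishes, and u(t) = 2t³ + 2t² - 5t + 3.
Then u(-1) = 8.

8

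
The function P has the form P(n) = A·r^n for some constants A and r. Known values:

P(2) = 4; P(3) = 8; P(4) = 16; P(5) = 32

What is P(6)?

64

Consecutive ratio: 8/4 = 2, and 16/8 = 2, so r = 2.
Then A·2^2 = 4 gives A = 1, and P(n) = 1·2^n.
P(6) = 1·2^6 = 64.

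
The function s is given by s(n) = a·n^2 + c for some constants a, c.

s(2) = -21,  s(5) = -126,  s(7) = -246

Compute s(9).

From s(2) = -21 and s(5) = -126: 4a + c = -21 and 25a + c = -126.
Subtracting: 21a = -105, so a = -5; then c = -21 − (-5)·4 = -1.
So s(n) = -5n² − 1, and s(9) = -406.

-406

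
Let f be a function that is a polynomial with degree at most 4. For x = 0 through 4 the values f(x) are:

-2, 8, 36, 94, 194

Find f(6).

568

First differences: 10, 28, 58, 100. Second differences: 18, 30, 42. Third differences: 12, 12.
Level-3 differences are constant, so f has degree 3.
Fitting a degree-3 polynomial gives f(x) = 2x³ + 3x² + 5x - 2.
Then f(6) = 568.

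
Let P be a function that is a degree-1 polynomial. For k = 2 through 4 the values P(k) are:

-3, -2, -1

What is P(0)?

-5

Write P(k) = ak + b; the 3 given values yield a linear system in the 2 coefficients.
Solving, P(k) = k - 5.
The constant term is P(0) = -5.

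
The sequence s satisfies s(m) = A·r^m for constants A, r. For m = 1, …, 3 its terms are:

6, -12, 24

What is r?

Consecutive ratio: -12/6 = -2, and 24/(-12) = -2, so r = -2.
Then A·(-2)^1 = 6 gives A = -3, and s(m) = -3·(-2)^m.

-2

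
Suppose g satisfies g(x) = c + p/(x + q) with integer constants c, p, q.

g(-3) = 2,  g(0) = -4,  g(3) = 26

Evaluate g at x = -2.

1

(g(x) − c)(x + q) = p for each data point; the three points give a linear system in c and q, then p follows.
Solving: c = 6, q = -2, p = 20, so g(x) = 6 + 20/(x − 2).
Then g(-2) = 6 + 20/(-4) = 1.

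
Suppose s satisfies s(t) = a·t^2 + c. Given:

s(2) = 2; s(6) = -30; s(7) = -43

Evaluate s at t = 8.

From s(2) = 2 and s(6) = -30: 4a + c = 2 and 36a + c = -30.
Subtracting: 32a = -32, so a = -1; then c = 2 − (-1)·4 = 6.
So s(t) = -1t² + 6, and s(8) = -58.

-58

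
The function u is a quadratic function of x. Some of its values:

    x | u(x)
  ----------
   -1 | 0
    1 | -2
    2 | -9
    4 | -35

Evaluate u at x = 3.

-20

Write u(x) = ax² + bx + c; the 4 given values yield a linear system in the 3 coefficients.
Solving, u(x) = -2x² - x + 1.
Then u(3) = -20.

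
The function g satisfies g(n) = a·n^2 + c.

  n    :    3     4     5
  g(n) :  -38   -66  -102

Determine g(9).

-326

From g(3) = -38 and g(4) = -66: 9a + c = -38 and 16a + c = -66.
Subtracting: 7a = -28, so a = -4; then c = -38 − (-4)·9 = -2.
So g(n) = -4n² − 2, and g(9) = -326.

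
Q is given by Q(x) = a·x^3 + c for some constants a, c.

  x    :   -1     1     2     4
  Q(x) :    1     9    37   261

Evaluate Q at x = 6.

869

From Q(-1) = 1 and Q(1) = 9: -1a + c = 1 and 1a + c = 9.
Subtracting: 2a = 8, so a = 4; then c = 1 − 4·(-1) = 5.
So Q(x) = 4x³ + 5, and Q(6) = 869.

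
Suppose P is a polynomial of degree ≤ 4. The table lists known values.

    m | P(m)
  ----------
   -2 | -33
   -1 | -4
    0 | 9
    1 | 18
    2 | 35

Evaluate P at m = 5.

First differences: 29, 13, 9, 17. Second differences: -16, -4, 8. Third differences: 12, 12.
Level-3 differences are constant, so P has degree 3.
Fitting a degree-3 polynomial gives P(m) = 2m³ - 2m² + 9m + 9.
Then P(5) = 254.

254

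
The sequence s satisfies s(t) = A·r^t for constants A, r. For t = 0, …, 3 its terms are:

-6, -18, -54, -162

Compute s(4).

-486

Consecutive ratio: -18/(-6) = 3, and -54/(-18) = 3, so r = 3.
Then A·3^0 = -6 gives A = -6, and s(t) = -6·3^t.
s(4) = -6·3^4 = -486.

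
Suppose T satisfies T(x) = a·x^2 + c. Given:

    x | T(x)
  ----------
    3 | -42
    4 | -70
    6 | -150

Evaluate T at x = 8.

-262

From T(3) = -42 and T(4) = -70: 9a + c = -42 and 16a + c = -70.
Subtracting: 7a = -28, so a = -4; then c = -42 − (-4)·9 = -6.
So T(x) = -4x² − 6, and T(8) = -262.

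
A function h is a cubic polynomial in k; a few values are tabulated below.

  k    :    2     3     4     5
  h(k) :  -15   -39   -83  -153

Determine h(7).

Write h(k) = ak³ + bk² + ck + d; the 4 given values yield a linear system in the 4 coefficients.
Solving, h(k) = -k³ - k² - 3.
Then h(7) = -395.

-395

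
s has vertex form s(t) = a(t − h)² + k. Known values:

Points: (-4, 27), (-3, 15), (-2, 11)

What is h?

First differences -12, -4; second difference 8 = 2a, so a = 4.
Expanding, the t-coefficient is −2ah = -8h; matching it to the data gives h = -2, and then k = 11.
So s(t) = 4(t + 2)² + 11.
Hence h = -2.

-2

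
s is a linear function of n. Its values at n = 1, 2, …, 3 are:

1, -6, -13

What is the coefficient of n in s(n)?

First differences: -7, -7.
Level-1 differences are constant, so s has degree 1.
Fitting a degree-1 polynomial gives s(n) = -7n + 8.
The coefficient of n is -7.

-7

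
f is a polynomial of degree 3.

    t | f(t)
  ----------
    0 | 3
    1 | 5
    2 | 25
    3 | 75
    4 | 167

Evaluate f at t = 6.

525

First differences: 2, 20, 50, 92. Second differences: 18, 30, 42. Third differences: 12, 12.
Level-3 differences are constant, so f has degree 3.
Fitting a degree-3 polynomial gives f(t) = 2t³ + 3t² - 3t + 3.
Then f(6) = 525.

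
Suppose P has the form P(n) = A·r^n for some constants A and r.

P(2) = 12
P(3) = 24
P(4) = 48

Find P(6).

Consecutive ratio: 24/12 = 2, and 48/24 = 2, so r = 2.
Then A·2^2 = 12 gives A = 3, and P(n) = 3·2^n.
P(6) = 3·2^6 = 192.

192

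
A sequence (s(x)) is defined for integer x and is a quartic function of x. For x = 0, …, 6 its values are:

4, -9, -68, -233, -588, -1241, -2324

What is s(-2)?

Write s(x) = ax^4 + bx³ + cx² + dx + e; the 7 given values yield a linear system in the 5 coefficients.
Solving, s(x) = -x^4 - 4x³ - 4x² - 4x + 4.
Then s(-2) = 12.

12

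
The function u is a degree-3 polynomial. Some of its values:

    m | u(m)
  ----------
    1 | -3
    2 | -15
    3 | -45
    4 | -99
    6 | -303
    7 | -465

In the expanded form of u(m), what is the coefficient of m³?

Write u(m) = am³ + bm² + cm + d; the 6 given values yield a linear system in the 4 coefficients.
Solving, u(m) = -m³ - 3m² + 4m - 3.
The coefficient of m³ is -1.

-1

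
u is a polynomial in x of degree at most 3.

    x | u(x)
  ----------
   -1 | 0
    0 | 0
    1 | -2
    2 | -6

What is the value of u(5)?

Write u(x) = ax³ + bx² + cx + d; the 4 given values yield a linear system in the 4 coefficients.
Solving, the leading coefficient vanishes, and u(x) = -x² - x.
Then u(5) = -30.

-30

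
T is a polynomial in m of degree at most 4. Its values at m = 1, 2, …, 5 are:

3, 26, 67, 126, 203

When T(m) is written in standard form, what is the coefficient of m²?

Write T(m) = am^4 + bm³ + cm² + dm + e; the 5 given values yield a linear system in the 5 coefficients.
Solving, the top 2 coefficients vanish, and T(m) = 9m² - 4m - 2.
The coefficient of m² is 9.

9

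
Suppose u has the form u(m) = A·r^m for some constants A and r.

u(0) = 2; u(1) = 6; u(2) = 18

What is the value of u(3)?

54

Consecutive ratio: 6/2 = 3, and 18/6 = 3, so r = 3.
Then A·3^0 = 2 gives A = 2, and u(m) = 2·3^m.
u(3) = 2·3^3 = 54.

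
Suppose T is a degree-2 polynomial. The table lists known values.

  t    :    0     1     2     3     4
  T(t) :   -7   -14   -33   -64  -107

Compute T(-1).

-12

Write T(t) = at² + bt + c; the 5 given values yield a linear system in the 3 coefficients.
Solving, T(t) = -6t² - t - 7.
Then T(-1) = -12.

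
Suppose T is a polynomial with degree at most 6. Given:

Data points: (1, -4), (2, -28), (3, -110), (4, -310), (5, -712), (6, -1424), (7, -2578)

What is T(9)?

First differences: -24, -82, -200, -402, -712, -1154. Second differences: -58, -118, -202, -310, -442. Third differences: -60, -84, -108, -132. Fourth differences: -24, -24, -24.
Level-4 differences are constant, so T has degree 4.
Fitting a degree-4 polynomial gives T(n) = -n^4 - 4n² + 3n - 2.
Then T(9) = -6860.

-6860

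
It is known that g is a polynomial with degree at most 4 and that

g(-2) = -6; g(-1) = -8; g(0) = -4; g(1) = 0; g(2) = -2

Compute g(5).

-104

Write g(m) = am^4 + bm³ + cm² + dm + e; the 5 given values yield a linear system in the 5 coefficients.
Solving, the leading coefficient vanishes, and g(m) = -m³ + 5m - 4.
Then g(5) = -104.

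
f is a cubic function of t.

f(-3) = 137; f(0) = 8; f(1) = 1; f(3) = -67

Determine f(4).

-164

Write f(t) = at³ + bt² + ct + d; the 4 given values yield a linear system in the 4 coefficients.
Solving, f(t) = -3t³ + 3t² - 7t + 8.
Then f(4) = -164.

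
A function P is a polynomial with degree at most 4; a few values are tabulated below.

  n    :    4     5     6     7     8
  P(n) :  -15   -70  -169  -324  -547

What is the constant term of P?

First differences: -55, -99, -155, -223. Second differences: -44, -56, -68. Third differences: -12, -12.
Level-3 differences are constant, so P has degree 3.
Fitting a degree-3 polynomial gives P(n) = -2n³ + 8n² - 5n + 5.
The constant term is P(0) = 5.

5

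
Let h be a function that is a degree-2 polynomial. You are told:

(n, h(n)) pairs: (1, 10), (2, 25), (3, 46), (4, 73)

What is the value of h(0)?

Write h(n) = an² + bn + c; the 4 given values yield a linear system in the 3 coefficients.
Solving, h(n) = 3n² + 6n + 1.
Then h(0) = 1.

1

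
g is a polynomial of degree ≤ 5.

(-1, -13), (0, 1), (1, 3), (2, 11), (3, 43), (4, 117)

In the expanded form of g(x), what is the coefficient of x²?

-6

Write g(x) = ax^5 + bx^4 + cx³ + dx² + ex + p; the 6 given values yield a linear system in the 6 coefficients.
Solving, the top 2 coefficients vanish, and g(x) = 3x³ - 6x² + 5x + 1.
The coefficient of x² is -6.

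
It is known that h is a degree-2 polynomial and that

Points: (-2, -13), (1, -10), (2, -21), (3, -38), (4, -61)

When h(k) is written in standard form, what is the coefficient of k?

-2

Write h(k) = ak² + bk + c; the 5 given values yield a linear system in the 3 coefficients.
Solving, h(k) = -3k² - 2k - 5.
The coefficient of k is -2.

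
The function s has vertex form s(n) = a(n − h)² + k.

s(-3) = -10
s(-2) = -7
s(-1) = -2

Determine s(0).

First differences 3, 5; second difference 2 = 2a, so a = 1.
Expanding, the n-coefficient is −2ah = -2h; matching it to the data gives h = -4, and then k = -11.
So s(n) = 1(n + 4)² − 11.
s(0) = 1·4² − 11 = 5.

5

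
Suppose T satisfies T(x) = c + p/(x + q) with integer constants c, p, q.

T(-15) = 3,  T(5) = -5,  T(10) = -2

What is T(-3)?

11

(T(x) − c)(x + q) = p for each data point; the three points give a linear system in c and q, then p follows.
Solving: c = 1, q = 0, p = -30, so T(x) = 1 − 30/(x + 0).
Then T(-3) = 1 − 30/(-3) = 11.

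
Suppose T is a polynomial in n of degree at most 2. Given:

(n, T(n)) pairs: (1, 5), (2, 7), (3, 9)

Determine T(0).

First differences: 2, 2.
Level-1 differences are constant, so T has degree 1.
Fitting a degree-1 polynomial gives T(n) = 2n + 3.
Then T(0) = 3.

3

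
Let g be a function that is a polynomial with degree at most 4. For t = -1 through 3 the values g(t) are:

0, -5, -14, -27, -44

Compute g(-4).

First differences: -5, -9, -13, -17. Second differences: -4, -4, -4.
Level-2 differences are constant, so g has degree 2.
Fitting a degree-2 polynomial gives g(t) = -2t² - 7t - 5.
Then g(-4) = -9.

-9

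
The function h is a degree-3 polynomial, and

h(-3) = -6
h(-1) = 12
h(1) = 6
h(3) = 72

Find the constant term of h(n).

Write h(n) = an³ + bn² + cn + d; the 4 given values yield a linear system in the 4 coefficients.
Solving, h(n) = 2n³ + 3n² - 5n + 6.
The constant term is h(0) = 6.

6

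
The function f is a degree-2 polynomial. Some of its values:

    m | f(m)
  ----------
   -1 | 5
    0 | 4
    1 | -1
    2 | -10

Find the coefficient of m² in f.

First differences: -1, -5, -9. Second differences: -4, -4.
Level-2 differences are constant, so f has degree 2.
Fitting a degree-2 polynomial gives f(m) = -2m² - 3m + 4.
The coefficient of m² is -2.

-2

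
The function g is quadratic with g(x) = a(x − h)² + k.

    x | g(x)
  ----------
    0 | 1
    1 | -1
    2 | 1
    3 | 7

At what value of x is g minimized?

First differences -2, 2, 6; second difference 4 = 2a, so a = 2.
Expanding, the x-coefficient is −2ah = -4h; matching it to the data gives h = 1, and then k = -1.
So g(x) = 2(x − 1)² − 1.
Hence h = 1.

1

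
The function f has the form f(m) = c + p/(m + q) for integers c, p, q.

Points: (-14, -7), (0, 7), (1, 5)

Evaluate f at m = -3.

(f(m) − c)(m + q) = p for each data point; the three points give a linear system in c and q, then p follows.
Solving: c = -3, q = 4, p = 40, so f(m) = -3 + 40/(m + 4).
Then f(-3) = -3 + 40/1 = 37.

37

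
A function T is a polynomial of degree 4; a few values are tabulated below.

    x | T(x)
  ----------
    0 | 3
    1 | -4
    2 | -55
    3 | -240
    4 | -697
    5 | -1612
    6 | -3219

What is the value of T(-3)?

First differences: -7, -51, -185, -457, -915, -1607. Second differences: -44, -134, -272, -458, -692. Third differences: -90, -138, -186, -234. Fourth differences: -48, -48, -48.
Level-4 differences are constant, so T has degree 4.
Fitting a degree-4 polynomial gives T(x) = -2x^4 - 3x³ + x² - 3x + 3.
Then T(-3) = -60.

-60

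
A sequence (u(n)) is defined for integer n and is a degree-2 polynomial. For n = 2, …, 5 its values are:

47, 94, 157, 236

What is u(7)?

442

Write u(n) = an² + bn + c; the 4 given values yield a linear system in the 3 coefficients.
Solving, u(n) = 8n² + 7n + 1.
Then u(7) = 442.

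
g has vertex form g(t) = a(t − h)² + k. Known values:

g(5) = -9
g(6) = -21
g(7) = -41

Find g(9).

First differences -12, -20; second difference -8 = 2a, so a = -4.
Expanding, the t-coefficient is −2ah = 8h; matching it to the data gives h = 4, and then k = -5.
So g(t) = -4(t − 4)² − 5.
g(9) = -4·5² − 5 = -105.

-105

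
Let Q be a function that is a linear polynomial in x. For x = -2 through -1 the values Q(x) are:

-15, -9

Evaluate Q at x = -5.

Write Q(x) = ax + b; the 2 given values yield a linear system in the 2 coefficients.
Solving, Q(x) = 6x - 3.
Then Q(-5) = -33.

-33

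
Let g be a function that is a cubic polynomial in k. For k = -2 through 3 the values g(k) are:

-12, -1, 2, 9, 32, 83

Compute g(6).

524

First differences: 11, 3, 7, 23, 51. Second differences: -8, 4, 16, 28. Third differences: 12, 12, 12.
Level-3 differences are constant, so g has degree 3.
Fitting a degree-3 polynomial gives g(k) = 2k³ + 2k² + 3k + 2.
Then g(6) = 524.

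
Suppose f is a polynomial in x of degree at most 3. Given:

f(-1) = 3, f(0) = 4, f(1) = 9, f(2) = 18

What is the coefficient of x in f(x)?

3

First differences: 1, 5, 9. Second differences: 4, 4.
Level-2 differences are constant, so f has degree 2.
Fitting a degree-2 polynomial gives f(x) = 2x² + 3x + 4.
The coefficient of x is 3.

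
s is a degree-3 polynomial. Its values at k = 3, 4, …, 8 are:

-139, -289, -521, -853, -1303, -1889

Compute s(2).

-53

First differences: -150, -232, -332, -450, -586. Second differences: -82, -100, -118, -136. Third differences: -18, -18, -18.
Level-3 differences are constant, so s has degree 3.
Fitting a degree-3 polynomial gives s(k) = -3k³ - 5k² - 4k - 1.
Then s(2) = -53.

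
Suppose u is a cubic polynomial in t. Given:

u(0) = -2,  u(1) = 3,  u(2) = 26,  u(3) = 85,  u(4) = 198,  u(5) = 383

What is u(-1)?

First differences: 5, 23, 59, 113, 185. Second differences: 18, 36, 54, 72. Third differences: 18, 18, 18.
Level-3 differences are constant, so u has degree 3.
Fitting a degree-3 polynomial gives u(t) = 3t³ + 2t - 2.
Then u(-1) = -7.

-7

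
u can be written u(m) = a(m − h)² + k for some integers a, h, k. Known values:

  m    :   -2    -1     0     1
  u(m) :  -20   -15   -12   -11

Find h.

First differences 5, 3, 1; second difference -2 = 2a, so a = -1.
Expanding, the m-coefficient is −2ah = 2h; matching it to the data gives h = 1, and then k = -11.
So u(m) = -1(m − 1)² − 11.
Hence h = 1.

1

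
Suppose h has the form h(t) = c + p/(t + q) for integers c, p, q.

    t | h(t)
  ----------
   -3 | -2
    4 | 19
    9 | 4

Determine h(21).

2

(h(t) − c)(t + q) = p for each data point; the three points give a linear system in c and q, then p follows.
Solving: c = 1, q = -3, p = 18, so h(t) = 1 + 18/(t − 3).
Then h(21) = 1 + 18/18 = 2.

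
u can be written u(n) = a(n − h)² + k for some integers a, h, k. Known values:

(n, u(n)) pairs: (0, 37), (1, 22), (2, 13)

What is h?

First differences -15, -9; second difference 6 = 2a, so a = 3.
Expanding, the n-coefficient is −2ah = -6h; matching it to the data gives h = 3, and then k = 10.
So u(n) = 3(n − 3)² + 10.
Hence h = 3.

3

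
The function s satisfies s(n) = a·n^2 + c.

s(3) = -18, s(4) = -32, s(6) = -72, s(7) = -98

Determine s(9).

-162

From s(3) = -18 and s(4) = -32: 9a + c = -18 and 16a + c = -32.
Subtracting: 7a = -14, so a = -2; then c = -18 − (-2)·9 = 0.
So s(n) = -2n² + 0, and s(9) = -162.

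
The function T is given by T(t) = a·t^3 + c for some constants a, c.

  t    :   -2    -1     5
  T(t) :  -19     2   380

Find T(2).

From T(-2) = -19 and T(-1) = 2: -8a + c = -19 and -1a + c = 2.
Subtracting: 7a = 21, so a = 3; then c = -19 − 3·(-8) = 5.
So T(t) = 3t³ + 5, and T(2) = 29.

29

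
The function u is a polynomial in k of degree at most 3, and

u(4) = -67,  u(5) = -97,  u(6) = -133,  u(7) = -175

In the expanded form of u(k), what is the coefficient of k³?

0

Write u(k) = ak³ + bk² + ck + d; the 4 given values yield a linear system in the 4 coefficients.
Solving, the leading coefficient vanishes, and u(k) = -3k² - 3k - 7.
The coefficient of k³ is 0.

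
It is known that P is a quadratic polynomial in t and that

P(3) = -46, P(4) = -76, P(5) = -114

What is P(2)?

Write P(t) = at² + bt + c; the 3 given values yield a linear system in the 3 coefficients.
Solving, P(t) = -4t² - 2t - 4.
Then P(2) = -24.

-24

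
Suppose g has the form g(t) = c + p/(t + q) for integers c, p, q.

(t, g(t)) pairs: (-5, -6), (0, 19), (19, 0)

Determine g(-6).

-5

(g(t) − c)(t + q) = p for each data point; the three points give a linear system in c and q, then p follows.
Solving: c = -1, q = 1, p = 20, so g(t) = -1 + 20/(t + 1).
Then g(-6) = -1 + 20/(-5) = -5.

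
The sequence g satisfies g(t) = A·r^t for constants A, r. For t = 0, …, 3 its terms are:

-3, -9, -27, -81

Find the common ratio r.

3

Consecutive ratio: -9/(-3) = 3, and -27/(-9) = 3, so r = 3.
Then A·3^0 = -3 gives A = -3, and g(t) = -3·3^t.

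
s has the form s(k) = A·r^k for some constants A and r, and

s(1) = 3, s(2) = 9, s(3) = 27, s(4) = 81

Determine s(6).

729

Consecutive ratio: 9/3 = 3, and 27/9 = 3, so r = 3.
Then A·3^1 = 3 gives A = 1, and s(k) = 1·3^k.
s(6) = 1·3^6 = 729.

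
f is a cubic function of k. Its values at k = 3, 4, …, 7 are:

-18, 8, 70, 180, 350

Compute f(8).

592

First differences: 26, 62, 110, 170. Second differences: 36, 48, 60. Third differences: 12, 12.
Level-3 differences are constant, so f has degree 3.
Fitting a degree-3 polynomial gives f(k) = 2k³ - 6k² - 6k.
Then f(8) = 592.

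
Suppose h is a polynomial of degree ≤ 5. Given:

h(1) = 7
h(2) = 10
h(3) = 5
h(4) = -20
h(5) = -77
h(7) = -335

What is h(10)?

-1262

Write h(k) = ak^5 + bk^4 + ck³ + dk² + ek + p; the 6 given values yield a linear system in the 6 coefficients.
Solving, the top 2 coefficients vanish, and h(k) = -2k³ + 8k² - 7k + 8.
Then h(10) = -1262.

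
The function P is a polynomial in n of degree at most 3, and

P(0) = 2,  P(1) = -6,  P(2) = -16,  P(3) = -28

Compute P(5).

-58

First differences: -8, -10, -12. Second differences: -2, -2.
Level-2 differences are constant, so P has degree 2.
Fitting a degree-2 polynomial gives P(n) = -n² - 7n + 2.
Then P(5) = -58.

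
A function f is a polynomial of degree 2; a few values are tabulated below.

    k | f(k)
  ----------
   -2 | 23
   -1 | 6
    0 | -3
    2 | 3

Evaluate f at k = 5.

72

Write f(k) = ak² + bk + c; the 4 given values yield a linear system in the 3 coefficients.
Solving, f(k) = 4k² - 5k - 3.
Then f(5) = 72.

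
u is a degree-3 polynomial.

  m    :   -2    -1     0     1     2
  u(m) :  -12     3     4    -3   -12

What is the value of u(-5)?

-201

First differences: 15, 1, -7, -9. Second differences: -14, -8, -2. Third differences: 6, 6.
Level-3 differences are constant, so u has degree 3.
Fitting a degree-3 polynomial gives u(m) = m³ - 4m² - 4m + 4.
Then u(-5) = -201.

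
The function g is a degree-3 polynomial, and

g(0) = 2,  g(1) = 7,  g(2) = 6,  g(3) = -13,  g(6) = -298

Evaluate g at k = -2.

Write g(k) = ak³ + bk² + ck + d; the 5 given values yield a linear system in the 4 coefficients.
Solving, g(k) = -2k³ + 3k² + 4k + 2.
Then g(-2) = 22.

22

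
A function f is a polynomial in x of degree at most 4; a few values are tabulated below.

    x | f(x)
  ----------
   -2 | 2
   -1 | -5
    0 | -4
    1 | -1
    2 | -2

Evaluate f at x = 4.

-40

Write f(x) = ax^4 + bx³ + cx² + dx + e; the 5 given values yield a linear system in the 5 coefficients.
Solving, the leading coefficient vanishes, and f(x) = -x³ + x² + 3x - 4.
Then f(4) = -40.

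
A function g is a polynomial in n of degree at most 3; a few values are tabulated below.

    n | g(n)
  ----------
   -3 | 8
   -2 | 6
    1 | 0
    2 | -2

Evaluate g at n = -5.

Write g(n) = an³ + bn² + cn + d; the 4 given values yield a linear system in the 4 coefficients.
Solving, the top 2 coefficients vanish, and g(n) = -2n + 2.
Then g(-5) = 12.

12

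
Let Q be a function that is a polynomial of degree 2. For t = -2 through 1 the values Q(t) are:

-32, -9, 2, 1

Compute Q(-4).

-114

Write Q(t) = at² + bt + c; the 4 given values yield a linear system in the 3 coefficients.
Solving, Q(t) = -6t² + 5t + 2.
Then Q(-4) = -114.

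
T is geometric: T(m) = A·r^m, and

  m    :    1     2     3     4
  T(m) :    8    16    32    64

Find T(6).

Consecutive ratio: 16/8 = 2, and 32/16 = 2, so r = 2.
Then A·2^1 = 8 gives A = 4, and T(m) = 4·2^m.
T(6) = 4·2^6 = 256.

256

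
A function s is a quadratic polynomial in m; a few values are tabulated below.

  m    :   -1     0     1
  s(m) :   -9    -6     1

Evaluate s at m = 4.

46

Write s(m) = am² + bm + c; the 3 given values yield a linear system in the 3 coefficients.
Solving, s(m) = 2m² + 5m - 6.
Then s(4) = 46.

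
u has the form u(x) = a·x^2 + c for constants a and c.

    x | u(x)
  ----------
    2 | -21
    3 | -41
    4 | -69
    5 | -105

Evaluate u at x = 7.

-201

From u(2) = -21 and u(3) = -41: 4a + c = -21 and 9a + c = -41.
Subtracting: 5a = -20, so a = -4; then c = -21 − (-4)·4 = -5.
So u(x) = -4x² − 5, and u(7) = -201.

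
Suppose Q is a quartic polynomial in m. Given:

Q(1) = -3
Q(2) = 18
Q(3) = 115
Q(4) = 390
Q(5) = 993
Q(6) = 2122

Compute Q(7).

4023

First differences: 21, 97, 275, 603, 1129. Second differences: 76, 178, 328, 526. Third differences: 102, 150, 198. Fourth differences: 48, 48.
Level-4 differences are constant, so Q has degree 4.
Fitting a degree-4 polynomial gives Q(m) = 2m^4 - 3m³ + 6m² - 6m - 2.
Then Q(7) = 4023.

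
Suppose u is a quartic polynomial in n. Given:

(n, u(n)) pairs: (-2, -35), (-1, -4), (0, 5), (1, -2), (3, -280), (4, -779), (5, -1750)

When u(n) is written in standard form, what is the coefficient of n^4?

Write u(n) = an^4 + bn³ + cn² + dn + e; the 7 given values yield a linear system in the 5 coefficients.
Solving, u(n) = -2n^4 - 3n³ - 6n² + 4n + 5.
The coefficient of n^4 is -2.

-2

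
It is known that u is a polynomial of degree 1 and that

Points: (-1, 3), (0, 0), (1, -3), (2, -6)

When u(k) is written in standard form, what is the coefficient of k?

Write u(k) = ak + b; the 4 given values yield a linear system in the 2 coefficients.
Solving, u(k) = -3k.
The coefficient of k is -3.

-3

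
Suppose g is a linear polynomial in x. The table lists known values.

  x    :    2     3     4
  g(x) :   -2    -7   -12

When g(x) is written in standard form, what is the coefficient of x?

-5

First differences: -5, -5.
Level-1 differences are constant, so g has degree 1.
Fitting a degree-1 polynomial gives g(x) = -5x + 8.
The coefficient of x is -5.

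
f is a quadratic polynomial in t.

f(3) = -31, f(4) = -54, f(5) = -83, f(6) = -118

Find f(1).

First differences: -23, -29, -35. Second differences: -6, -6.
Level-2 differences are constant, so f has degree 2.
Fitting a degree-2 polynomial gives f(t) = -3t² - 2t + 2.
Then f(1) = -3.

-3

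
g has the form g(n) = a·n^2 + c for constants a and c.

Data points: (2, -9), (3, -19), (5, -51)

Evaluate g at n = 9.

-163

From g(2) = -9 and g(3) = -19: 4a + c = -9 and 9a + c = -19.
Subtracting: 5a = -10, so a = -2; then c = -9 − (-2)·4 = -1.
So g(n) = -2n² − 1, and g(9) = -163.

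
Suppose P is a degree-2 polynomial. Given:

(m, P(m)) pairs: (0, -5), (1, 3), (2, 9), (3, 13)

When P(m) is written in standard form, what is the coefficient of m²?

First differences: 8, 6, 4. Second differences: -2, -2.
Level-2 differences are constant, so P has degree 2.
Fitting a degree-2 polynomial gives P(m) = -m² + 9m - 5.
The coefficient of m² is -1.

-1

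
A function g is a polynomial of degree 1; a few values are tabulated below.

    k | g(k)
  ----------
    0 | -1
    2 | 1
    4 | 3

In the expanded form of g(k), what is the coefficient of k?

1

Write g(k) = ak + b; the 3 given values yield a linear system in the 2 coefficients.
Solving, g(k) = k - 1.
The coefficient of k is 1.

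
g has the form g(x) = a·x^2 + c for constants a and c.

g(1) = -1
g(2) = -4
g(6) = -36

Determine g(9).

From g(1) = -1 and g(2) = -4: 1a + c = -1 and 4a + c = -4.
Subtracting: 3a = -3, so a = -1; then c = -1 − (-1)·1 = 0.
So g(x) = -1x² + 0, and g(9) = -81.

-81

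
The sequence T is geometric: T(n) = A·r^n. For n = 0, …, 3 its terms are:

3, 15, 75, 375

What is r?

Consecutive ratio: 15/3 = 5, and 75/15 = 5, so r = 5.
Then A·5^0 = 3 gives A = 3, and T(n) = 3·5^n.

5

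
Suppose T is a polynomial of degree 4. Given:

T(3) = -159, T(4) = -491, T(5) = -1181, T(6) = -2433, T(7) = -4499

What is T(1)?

7

Write T(k) = ak^4 + bk³ + ck² + dk + e; the 5 given values yield a linear system in the 5 coefficients.
Solving, T(k) = -2k^4 + 2k³ - 9k² + 7k + 9.
Then T(1) = 7.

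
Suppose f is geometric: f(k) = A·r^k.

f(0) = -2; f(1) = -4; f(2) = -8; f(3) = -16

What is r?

Consecutive ratio: -4/(-2) = 2, and -8/(-4) = 2, so r = 2.
Then A·2^0 = -2 gives A = -2, and f(k) = -2·2^k.

2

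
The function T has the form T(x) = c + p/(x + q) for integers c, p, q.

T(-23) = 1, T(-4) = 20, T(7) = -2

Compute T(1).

-5

(T(x) − c)(x + q) = p for each data point; the three points give a linear system in c and q, then p follows.
Solving: c = 0, q = 3, p = -20, so T(x) = -20/(x + 3).
Then T(1) = 0 − 20/4 = -5.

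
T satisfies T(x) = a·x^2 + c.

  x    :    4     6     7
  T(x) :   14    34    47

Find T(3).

From T(4) = 14 and T(6) = 34: 16a + c = 14 and 36a + c = 34.
Subtracting: 20a = 20, so a = 1; then c = 14 − 1·16 = -2.
So T(x) = 1x² − 2, and T(3) = 7.

7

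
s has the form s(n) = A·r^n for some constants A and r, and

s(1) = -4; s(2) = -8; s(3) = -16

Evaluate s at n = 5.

-64

Consecutive ratio: -8/(-4) = 2, and -16/(-8) = 2, so r = 2.
Then A·2^1 = -4 gives A = -2, and s(n) = -2·2^n.
s(5) = -2·2^5 = -64.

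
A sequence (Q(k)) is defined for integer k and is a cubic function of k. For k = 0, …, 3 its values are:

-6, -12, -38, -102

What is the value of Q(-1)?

Write Q(k) = ak³ + bk² + ck + d; the 4 given values yield a linear system in the 4 coefficients.
Solving, Q(k) = -3k³ - k² - 2k - 6.
Then Q(-1) = -2.

-2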